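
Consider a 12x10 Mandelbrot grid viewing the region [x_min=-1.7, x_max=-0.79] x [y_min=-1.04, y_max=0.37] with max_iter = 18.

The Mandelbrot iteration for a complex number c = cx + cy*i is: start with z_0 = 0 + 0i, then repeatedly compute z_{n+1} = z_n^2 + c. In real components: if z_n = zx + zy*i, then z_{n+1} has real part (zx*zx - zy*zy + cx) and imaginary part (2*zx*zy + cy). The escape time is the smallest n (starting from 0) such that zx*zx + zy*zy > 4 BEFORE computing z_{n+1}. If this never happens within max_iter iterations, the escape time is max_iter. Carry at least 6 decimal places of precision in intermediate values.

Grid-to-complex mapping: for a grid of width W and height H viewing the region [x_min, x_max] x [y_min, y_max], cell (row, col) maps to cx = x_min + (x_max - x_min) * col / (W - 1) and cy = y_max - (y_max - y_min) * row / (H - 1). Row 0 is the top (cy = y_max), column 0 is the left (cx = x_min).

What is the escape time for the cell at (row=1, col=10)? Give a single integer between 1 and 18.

Answer: 18

Derivation:
z_0 = 0 + 0i, c = -0.8727 + 0.2133i
Iter 1: z = -0.8727 + 0.2133i, |z|^2 = 0.8072
Iter 2: z = -0.1566 + -0.1590i, |z|^2 = 0.0498
Iter 3: z = -0.8735 + 0.2631i, |z|^2 = 0.8322
Iter 4: z = -0.1790 + -0.2464i, |z|^2 = 0.0927
Iter 5: z = -0.9014 + 0.3015i, |z|^2 = 0.9034
Iter 6: z = -0.1511 + -0.3302i, |z|^2 = 0.1319
Iter 7: z = -0.9589 + 0.3131i, |z|^2 = 1.0176
Iter 8: z = -0.0512 + -0.3873i, |z|^2 = 0.1526
Iter 9: z = -1.0201 + 0.2530i, |z|^2 = 1.1046
Iter 10: z = 0.1038 + -0.3028i, |z|^2 = 0.1025
Iter 11: z = -0.9537 + 0.1505i, |z|^2 = 0.9321
Iter 12: z = 0.0141 + -0.0736i, |z|^2 = 0.0056
Iter 13: z = -0.8780 + 0.2113i, |z|^2 = 0.8154
Iter 14: z = -0.1466 + -0.1576i, |z|^2 = 0.0463
Iter 15: z = -0.8761 + 0.2595i, |z|^2 = 0.8349
Iter 16: z = -0.1725 + -0.2414i, |z|^2 = 0.0881
Iter 17: z = -0.9012 + 0.2966i, |z|^2 = 0.9002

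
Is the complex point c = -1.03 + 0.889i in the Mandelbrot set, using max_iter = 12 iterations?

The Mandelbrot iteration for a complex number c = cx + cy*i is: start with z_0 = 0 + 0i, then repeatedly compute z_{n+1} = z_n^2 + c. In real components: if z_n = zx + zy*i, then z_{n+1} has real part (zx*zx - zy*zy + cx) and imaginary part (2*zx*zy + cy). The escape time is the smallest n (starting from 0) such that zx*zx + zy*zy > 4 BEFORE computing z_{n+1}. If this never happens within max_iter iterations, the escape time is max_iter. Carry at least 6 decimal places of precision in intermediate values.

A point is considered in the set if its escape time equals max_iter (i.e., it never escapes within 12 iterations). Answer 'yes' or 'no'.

Answer: no

Derivation:
z_0 = 0 + 0i, c = -1.0300 + 0.8890i
Iter 1: z = -1.0300 + 0.8890i, |z|^2 = 1.8512
Iter 2: z = -0.7594 + -0.9423i, |z|^2 = 1.4647
Iter 3: z = -1.3413 + 2.3203i, |z|^2 = 7.1827
Escaped at iteration 3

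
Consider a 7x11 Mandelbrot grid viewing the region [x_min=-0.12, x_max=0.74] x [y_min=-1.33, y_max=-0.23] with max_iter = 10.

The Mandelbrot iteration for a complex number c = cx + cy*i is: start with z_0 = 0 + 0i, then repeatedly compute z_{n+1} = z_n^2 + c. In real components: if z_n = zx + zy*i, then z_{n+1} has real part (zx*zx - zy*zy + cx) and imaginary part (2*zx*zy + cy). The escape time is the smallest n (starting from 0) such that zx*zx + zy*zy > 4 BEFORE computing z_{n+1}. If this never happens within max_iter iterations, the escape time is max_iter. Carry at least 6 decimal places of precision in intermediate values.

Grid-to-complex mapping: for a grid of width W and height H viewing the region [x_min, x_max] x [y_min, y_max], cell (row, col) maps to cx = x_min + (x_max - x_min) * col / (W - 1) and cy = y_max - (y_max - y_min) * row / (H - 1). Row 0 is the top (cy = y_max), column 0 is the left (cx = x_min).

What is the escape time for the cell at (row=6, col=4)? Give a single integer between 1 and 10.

Answer: 3

Derivation:
z_0 = 0 + 0i, c = 0.4533 + -0.8900i
Iter 1: z = 0.4533 + -0.8900i, |z|^2 = 0.9976
Iter 2: z = -0.1333 + -1.6969i, |z|^2 = 2.8973
Iter 3: z = -2.4085 + -0.4377i, |z|^2 = 5.9925
Escaped at iteration 3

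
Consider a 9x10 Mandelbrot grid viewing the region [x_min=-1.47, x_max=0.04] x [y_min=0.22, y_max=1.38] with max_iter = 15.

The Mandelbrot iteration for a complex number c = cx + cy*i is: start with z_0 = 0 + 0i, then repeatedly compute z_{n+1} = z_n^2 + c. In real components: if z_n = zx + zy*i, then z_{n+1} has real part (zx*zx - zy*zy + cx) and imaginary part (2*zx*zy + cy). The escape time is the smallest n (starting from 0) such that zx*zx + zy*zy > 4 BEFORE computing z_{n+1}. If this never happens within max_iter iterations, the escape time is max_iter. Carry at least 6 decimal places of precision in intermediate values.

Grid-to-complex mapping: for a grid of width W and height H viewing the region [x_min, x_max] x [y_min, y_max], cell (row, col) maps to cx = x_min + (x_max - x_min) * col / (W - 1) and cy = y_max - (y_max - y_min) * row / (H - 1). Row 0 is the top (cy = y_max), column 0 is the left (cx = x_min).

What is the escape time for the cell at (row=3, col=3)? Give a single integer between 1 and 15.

z_0 = 0 + 0i, c = -0.9037 + 0.9933i
Iter 1: z = -0.9037 + 0.9933i, |z|^2 = 1.8035
Iter 2: z = -1.0737 + -0.8021i, |z|^2 = 1.7962
Iter 3: z = -0.3943 + 2.7158i, |z|^2 = 7.5310
Escaped at iteration 3

Answer: 3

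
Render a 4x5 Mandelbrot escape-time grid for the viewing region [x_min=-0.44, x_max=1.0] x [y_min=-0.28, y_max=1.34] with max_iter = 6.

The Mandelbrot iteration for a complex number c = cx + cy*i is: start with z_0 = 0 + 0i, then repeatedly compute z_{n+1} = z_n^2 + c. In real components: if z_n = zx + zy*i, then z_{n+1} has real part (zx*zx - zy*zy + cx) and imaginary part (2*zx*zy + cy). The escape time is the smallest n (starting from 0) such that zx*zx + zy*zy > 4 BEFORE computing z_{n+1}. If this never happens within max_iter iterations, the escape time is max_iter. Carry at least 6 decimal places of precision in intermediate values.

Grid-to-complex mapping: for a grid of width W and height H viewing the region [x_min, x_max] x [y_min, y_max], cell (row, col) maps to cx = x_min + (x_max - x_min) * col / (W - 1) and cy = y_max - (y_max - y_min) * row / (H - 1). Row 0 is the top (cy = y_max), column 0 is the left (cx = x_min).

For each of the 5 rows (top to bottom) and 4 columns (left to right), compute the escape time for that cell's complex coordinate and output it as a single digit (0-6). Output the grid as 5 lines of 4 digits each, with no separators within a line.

(row=0, col=0): c = -0.4400 + 1.3400i → escape time 2
(row=0, col=1): c = 0.0400 + 1.3400i → escape time 2
(row=0, col=2): c = 0.5200 + 1.3400i → escape time 2
(row=0, col=3): c = 1.0000 + 1.3400i → escape time 2
(row=1, col=0): c = -0.4400 + 0.9350i → escape time 4
(row=1, col=1): c = 0.0400 + 0.9350i → escape time 6
(row=1, col=2): c = 0.5200 + 0.9350i → escape time 3
(row=1, col=3): c = 1.0000 + 0.9350i → escape time 2
(row=2, col=0): c = -0.4400 + 0.5300i → escape time 6
(row=2, col=1): c = 0.0400 + 0.5300i → escape time 6
(row=2, col=2): c = 0.5200 + 0.5300i → escape time 4
(row=2, col=3): c = 1.0000 + 0.5300i → escape time 2
(row=3, col=0): c = -0.4400 + 0.1250i → escape time 6
(row=3, col=1): c = 0.0400 + 0.1250i → escape time 6
(row=3, col=2): c = 0.5200 + 0.1250i → escape time 5
(row=3, col=3): c = 1.0000 + 0.1250i → escape time 2
(row=4, col=0): c = -0.4400 + -0.2800i → escape time 6
(row=4, col=1): c = 0.0400 + -0.2800i → escape time 6
(row=4, col=2): c = 0.5200 + -0.2800i → escape time 5
(row=4, col=3): c = 1.0000 + -0.2800i → escape time 2

Answer: 2222
4632
6642
6652
6652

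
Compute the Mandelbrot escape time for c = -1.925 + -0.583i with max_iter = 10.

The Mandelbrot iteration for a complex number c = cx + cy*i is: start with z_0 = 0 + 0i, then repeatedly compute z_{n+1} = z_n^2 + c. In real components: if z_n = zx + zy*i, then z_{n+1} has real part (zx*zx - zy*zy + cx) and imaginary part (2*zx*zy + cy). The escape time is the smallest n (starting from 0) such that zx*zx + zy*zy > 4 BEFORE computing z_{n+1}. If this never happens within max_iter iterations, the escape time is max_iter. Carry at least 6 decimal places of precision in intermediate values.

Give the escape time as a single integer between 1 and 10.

z_0 = 0 + 0i, c = -1.9250 + -0.5830i
Iter 1: z = -1.9250 + -0.5830i, |z|^2 = 4.0455
Escaped at iteration 1

Answer: 1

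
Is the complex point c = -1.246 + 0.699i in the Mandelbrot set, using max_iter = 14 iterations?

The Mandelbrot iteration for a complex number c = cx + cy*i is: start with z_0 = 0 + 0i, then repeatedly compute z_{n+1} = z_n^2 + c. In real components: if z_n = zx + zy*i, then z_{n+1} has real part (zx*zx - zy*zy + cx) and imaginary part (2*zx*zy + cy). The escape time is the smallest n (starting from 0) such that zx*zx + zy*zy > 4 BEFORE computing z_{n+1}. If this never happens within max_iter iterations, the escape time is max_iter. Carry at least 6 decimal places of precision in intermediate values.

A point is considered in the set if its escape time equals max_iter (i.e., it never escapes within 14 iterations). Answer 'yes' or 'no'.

z_0 = 0 + 0i, c = -1.2460 + 0.6990i
Iter 1: z = -1.2460 + 0.6990i, |z|^2 = 2.0411
Iter 2: z = -0.1821 + -1.0429i, |z|^2 = 1.1208
Iter 3: z = -2.3005 + 1.0788i, |z|^2 = 6.4561
Escaped at iteration 3

Answer: no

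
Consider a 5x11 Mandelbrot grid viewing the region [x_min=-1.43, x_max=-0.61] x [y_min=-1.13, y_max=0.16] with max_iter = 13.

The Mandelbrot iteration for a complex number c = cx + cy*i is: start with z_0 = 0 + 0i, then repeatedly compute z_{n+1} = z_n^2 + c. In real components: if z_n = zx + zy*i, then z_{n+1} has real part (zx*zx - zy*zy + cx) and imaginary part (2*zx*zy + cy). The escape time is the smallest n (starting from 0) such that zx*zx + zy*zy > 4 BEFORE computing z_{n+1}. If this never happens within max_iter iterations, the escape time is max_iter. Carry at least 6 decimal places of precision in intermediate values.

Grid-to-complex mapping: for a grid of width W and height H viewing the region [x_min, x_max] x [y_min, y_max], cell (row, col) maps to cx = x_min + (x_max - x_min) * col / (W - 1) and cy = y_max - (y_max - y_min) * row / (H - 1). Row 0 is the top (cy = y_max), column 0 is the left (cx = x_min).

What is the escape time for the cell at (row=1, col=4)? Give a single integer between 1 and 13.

z_0 = 0 + 0i, c = -0.6100 + 0.0310i
Iter 1: z = -0.6100 + 0.0310i, |z|^2 = 0.3731
Iter 2: z = -0.2389 + -0.0068i, |z|^2 = 0.0571
Iter 3: z = -0.5530 + 0.0343i, |z|^2 = 0.3070
Iter 4: z = -0.3054 + -0.0069i, |z|^2 = 0.0933
Iter 5: z = -0.5168 + 0.0352i, |z|^2 = 0.2683
Iter 6: z = -0.3442 + -0.0054i, |z|^2 = 0.1185
Iter 7: z = -0.4916 + 0.0347i, |z|^2 = 0.2429
Iter 8: z = -0.3696 + -0.0031i, |z|^2 = 0.1366
Iter 9: z = -0.4734 + 0.0333i, |z|^2 = 0.2253
Iter 10: z = -0.3870 + -0.0005i, |z|^2 = 0.1497
Iter 11: z = -0.4603 + 0.0314i, |z|^2 = 0.2128
Iter 12: z = -0.3991 + 0.0021i, |z|^2 = 0.1593

Answer: 13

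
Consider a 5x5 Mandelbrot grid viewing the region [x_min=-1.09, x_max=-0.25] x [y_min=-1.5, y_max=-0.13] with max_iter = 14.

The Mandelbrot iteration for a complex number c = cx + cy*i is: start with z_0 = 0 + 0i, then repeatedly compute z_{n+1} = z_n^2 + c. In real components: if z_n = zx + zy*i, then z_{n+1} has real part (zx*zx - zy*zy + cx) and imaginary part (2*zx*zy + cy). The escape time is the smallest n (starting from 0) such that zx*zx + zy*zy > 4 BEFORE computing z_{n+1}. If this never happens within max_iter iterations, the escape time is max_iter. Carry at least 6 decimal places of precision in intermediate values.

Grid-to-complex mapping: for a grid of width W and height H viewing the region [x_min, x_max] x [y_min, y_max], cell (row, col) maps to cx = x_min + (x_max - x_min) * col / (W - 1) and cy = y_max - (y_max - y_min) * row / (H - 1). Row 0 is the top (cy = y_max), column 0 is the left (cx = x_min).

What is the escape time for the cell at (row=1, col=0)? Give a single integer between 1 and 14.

Answer: 5

Derivation:
z_0 = 0 + 0i, c = -1.0900 + -0.4725i
Iter 1: z = -1.0900 + -0.4725i, |z|^2 = 1.4114
Iter 2: z = -0.1252 + 0.5576i, |z|^2 = 0.3265
Iter 3: z = -1.3852 + -0.6121i, |z|^2 = 2.2934
Iter 4: z = 0.4542 + 1.2232i, |z|^2 = 1.7024
Iter 5: z = -2.3798 + 0.6385i, |z|^2 = 6.0714
Escaped at iteration 5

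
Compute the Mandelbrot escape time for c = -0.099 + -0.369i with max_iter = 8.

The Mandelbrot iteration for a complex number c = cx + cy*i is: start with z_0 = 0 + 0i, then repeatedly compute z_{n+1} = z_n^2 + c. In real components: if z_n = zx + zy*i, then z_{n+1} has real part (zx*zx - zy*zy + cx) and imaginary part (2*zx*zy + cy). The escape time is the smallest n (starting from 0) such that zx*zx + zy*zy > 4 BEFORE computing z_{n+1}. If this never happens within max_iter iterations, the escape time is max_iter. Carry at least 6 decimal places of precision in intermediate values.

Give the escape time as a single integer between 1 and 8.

z_0 = 0 + 0i, c = -0.0990 + -0.3690i
Iter 1: z = -0.0990 + -0.3690i, |z|^2 = 0.1460
Iter 2: z = -0.2254 + -0.2959i, |z|^2 = 0.1384
Iter 3: z = -0.1358 + -0.2356i, |z|^2 = 0.0740
Iter 4: z = -0.1361 + -0.3050i, |z|^2 = 0.1115
Iter 5: z = -0.1735 + -0.2860i, |z|^2 = 0.1119
Iter 6: z = -0.1507 + -0.2698i, |z|^2 = 0.0955
Iter 7: z = -0.1491 + -0.2877i, |z|^2 = 0.1050

Answer: 8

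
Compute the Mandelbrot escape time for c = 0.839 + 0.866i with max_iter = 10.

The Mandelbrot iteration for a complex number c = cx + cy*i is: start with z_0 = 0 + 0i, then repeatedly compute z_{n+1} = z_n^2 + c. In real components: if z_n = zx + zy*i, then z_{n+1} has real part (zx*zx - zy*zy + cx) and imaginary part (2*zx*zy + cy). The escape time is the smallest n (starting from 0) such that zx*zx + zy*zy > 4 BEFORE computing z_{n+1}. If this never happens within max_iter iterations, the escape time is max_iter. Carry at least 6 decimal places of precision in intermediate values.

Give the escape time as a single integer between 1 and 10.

Answer: 2

Derivation:
z_0 = 0 + 0i, c = 0.8390 + 0.8660i
Iter 1: z = 0.8390 + 0.8660i, |z|^2 = 1.4539
Iter 2: z = 0.7930 + 2.3191i, |z|^2 = 6.0072
Escaped at iteration 2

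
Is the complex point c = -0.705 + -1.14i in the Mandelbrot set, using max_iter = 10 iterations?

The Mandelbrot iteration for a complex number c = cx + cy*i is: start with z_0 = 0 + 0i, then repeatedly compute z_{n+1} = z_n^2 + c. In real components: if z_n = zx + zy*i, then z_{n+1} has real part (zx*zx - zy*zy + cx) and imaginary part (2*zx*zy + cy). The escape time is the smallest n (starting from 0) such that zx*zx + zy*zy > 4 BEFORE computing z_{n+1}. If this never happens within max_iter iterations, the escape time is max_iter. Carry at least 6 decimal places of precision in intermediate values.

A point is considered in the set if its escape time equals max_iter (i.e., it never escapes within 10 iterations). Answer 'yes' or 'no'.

Answer: no

Derivation:
z_0 = 0 + 0i, c = -0.7050 + -1.1400i
Iter 1: z = -0.7050 + -1.1400i, |z|^2 = 1.7966
Iter 2: z = -1.5076 + 0.4674i, |z|^2 = 2.4912
Iter 3: z = 1.3493 + -2.5493i, |z|^2 = 8.3195
Escaped at iteration 3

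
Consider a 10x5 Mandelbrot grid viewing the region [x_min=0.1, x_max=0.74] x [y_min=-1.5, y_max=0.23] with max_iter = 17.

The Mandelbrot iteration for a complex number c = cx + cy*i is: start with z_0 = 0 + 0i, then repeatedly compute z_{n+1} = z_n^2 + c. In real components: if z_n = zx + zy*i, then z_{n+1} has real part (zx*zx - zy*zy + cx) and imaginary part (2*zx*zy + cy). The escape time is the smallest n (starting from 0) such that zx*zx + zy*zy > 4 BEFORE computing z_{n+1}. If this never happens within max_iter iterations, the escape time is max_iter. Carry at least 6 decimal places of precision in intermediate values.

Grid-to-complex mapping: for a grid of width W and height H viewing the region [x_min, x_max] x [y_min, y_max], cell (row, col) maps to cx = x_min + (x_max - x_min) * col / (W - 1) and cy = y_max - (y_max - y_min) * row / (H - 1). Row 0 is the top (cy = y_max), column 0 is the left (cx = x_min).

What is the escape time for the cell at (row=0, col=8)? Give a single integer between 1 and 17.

Answer: 3

Derivation:
z_0 = 0 + 0i, c = 0.6689 + 0.2300i
Iter 1: z = 0.6689 + 0.2300i, |z|^2 = 0.5003
Iter 2: z = 1.0634 + 0.5377i, |z|^2 = 1.4199
Iter 3: z = 1.5106 + 1.3736i, |z|^2 = 4.1686
Escaped at iteration 3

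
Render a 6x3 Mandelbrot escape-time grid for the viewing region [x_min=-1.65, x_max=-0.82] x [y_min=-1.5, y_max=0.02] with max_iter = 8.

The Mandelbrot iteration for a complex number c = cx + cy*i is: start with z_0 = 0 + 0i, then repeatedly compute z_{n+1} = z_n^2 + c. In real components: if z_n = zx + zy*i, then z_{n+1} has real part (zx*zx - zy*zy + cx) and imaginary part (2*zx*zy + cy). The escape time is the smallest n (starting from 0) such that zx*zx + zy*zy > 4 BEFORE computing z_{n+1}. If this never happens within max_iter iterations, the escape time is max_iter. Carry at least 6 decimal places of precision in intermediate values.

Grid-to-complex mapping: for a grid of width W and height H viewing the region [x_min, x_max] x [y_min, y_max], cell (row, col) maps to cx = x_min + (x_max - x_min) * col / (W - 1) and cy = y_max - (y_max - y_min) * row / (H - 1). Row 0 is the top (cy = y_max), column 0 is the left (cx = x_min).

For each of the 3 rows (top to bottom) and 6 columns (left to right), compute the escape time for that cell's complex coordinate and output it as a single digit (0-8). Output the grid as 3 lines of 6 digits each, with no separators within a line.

(row=0, col=0): c = -1.6500 + 0.0200i → escape time 8
(row=0, col=1): c = -1.4840 + 0.0200i → escape time 8
(row=0, col=2): c = -1.3180 + 0.0200i → escape time 8
(row=0, col=3): c = -1.1520 + 0.0200i → escape time 8
(row=0, col=4): c = -0.9860 + 0.0200i → escape time 8
(row=0, col=5): c = -0.8200 + 0.0200i → escape time 8
(row=1, col=0): c = -1.6500 + -0.7400i → escape time 3
(row=1, col=1): c = -1.4840 + -0.7400i → escape time 3
(row=1, col=2): c = -1.3180 + -0.7400i → escape time 3
(row=1, col=3): c = -1.1520 + -0.7400i → escape time 3
(row=1, col=4): c = -0.9860 + -0.7400i → escape time 4
(row=1, col=5): c = -0.8200 + -0.7400i → escape time 4
(row=2, col=0): c = -1.6500 + -1.5000i → escape time 1
(row=2, col=1): c = -1.4840 + -1.5000i → escape time 1
(row=2, col=2): c = -1.3180 + -1.5000i → escape time 2
(row=2, col=3): c = -1.1520 + -1.5000i → escape time 2
(row=2, col=4): c = -0.9860 + -1.5000i → escape time 2
(row=2, col=5): c = -0.8200 + -1.5000i → escape time 2

Answer: 888888
333344
112222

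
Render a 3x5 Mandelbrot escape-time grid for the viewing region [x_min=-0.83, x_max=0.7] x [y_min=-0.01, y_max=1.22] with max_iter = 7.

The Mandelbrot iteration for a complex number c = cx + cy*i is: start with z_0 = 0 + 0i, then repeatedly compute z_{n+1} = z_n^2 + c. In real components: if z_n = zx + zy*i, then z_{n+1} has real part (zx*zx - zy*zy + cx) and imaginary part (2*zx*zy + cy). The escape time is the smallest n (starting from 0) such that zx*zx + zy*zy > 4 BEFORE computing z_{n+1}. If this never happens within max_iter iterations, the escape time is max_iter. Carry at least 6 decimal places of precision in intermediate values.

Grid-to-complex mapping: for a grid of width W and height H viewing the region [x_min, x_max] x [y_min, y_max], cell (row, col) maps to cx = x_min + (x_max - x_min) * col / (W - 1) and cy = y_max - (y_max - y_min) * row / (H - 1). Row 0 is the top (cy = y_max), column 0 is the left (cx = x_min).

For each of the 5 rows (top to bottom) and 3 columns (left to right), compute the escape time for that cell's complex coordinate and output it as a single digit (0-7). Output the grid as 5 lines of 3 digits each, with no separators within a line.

(row=0, col=0): c = -0.8300 + 1.2200i → escape time 3
(row=0, col=1): c = -0.0650 + 1.2200i → escape time 3
(row=0, col=2): c = 0.7000 + 1.2200i → escape time 2
(row=1, col=0): c = -0.8300 + 0.9125i → escape time 3
(row=1, col=1): c = -0.0650 + 0.9125i → escape time 7
(row=1, col=2): c = 0.7000 + 0.9125i → escape time 2
(row=2, col=0): c = -0.8300 + 0.6050i → escape time 5
(row=2, col=1): c = -0.0650 + 0.6050i → escape time 7
(row=2, col=2): c = 0.7000 + 0.6050i → escape time 3
(row=3, col=0): c = -0.8300 + 0.2975i → escape time 7
(row=3, col=1): c = -0.0650 + 0.2975i → escape time 7
(row=3, col=2): c = 0.7000 + 0.2975i → escape time 3
(row=4, col=0): c = -0.8300 + -0.0100i → escape time 7
(row=4, col=1): c = -0.0650 + -0.0100i → escape time 7
(row=4, col=2): c = 0.7000 + -0.0100i → escape time 3

Answer: 332
372
573
773
773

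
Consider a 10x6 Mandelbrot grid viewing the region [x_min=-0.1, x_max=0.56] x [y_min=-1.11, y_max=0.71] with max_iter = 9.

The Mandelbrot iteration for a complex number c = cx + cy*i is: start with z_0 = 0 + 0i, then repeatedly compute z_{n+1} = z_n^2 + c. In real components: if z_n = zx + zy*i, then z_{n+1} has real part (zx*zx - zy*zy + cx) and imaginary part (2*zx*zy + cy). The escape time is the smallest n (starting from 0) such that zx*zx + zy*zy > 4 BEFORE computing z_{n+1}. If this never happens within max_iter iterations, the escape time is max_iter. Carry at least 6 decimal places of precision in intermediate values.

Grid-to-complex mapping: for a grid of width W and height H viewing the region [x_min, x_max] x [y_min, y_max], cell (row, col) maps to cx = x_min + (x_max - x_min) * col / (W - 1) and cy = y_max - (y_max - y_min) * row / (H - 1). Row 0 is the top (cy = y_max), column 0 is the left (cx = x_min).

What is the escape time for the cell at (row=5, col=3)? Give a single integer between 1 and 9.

Answer: 4

Derivation:
z_0 = 0 + 0i, c = 0.1200 + -1.1100i
Iter 1: z = 0.1200 + -1.1100i, |z|^2 = 1.2465
Iter 2: z = -1.0977 + -1.3764i, |z|^2 = 3.0994
Iter 3: z = -0.5695 + 1.9117i, |z|^2 = 3.9791
Iter 4: z = -3.2104 + -3.2876i, |z|^2 = 21.1151
Escaped at iteration 4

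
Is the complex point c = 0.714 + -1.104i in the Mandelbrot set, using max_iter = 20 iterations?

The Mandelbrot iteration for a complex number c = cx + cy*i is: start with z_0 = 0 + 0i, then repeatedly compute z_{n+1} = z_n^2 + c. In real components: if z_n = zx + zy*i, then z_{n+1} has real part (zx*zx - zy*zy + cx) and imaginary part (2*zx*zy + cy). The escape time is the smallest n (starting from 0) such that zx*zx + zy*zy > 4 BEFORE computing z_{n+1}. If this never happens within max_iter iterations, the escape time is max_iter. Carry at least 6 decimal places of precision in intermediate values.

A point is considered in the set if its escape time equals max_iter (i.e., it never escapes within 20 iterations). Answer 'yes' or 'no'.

z_0 = 0 + 0i, c = 0.7140 + -1.1040i
Iter 1: z = 0.7140 + -1.1040i, |z|^2 = 1.7286
Iter 2: z = 0.0050 + -2.6805i, |z|^2 = 7.1852
Escaped at iteration 2

Answer: no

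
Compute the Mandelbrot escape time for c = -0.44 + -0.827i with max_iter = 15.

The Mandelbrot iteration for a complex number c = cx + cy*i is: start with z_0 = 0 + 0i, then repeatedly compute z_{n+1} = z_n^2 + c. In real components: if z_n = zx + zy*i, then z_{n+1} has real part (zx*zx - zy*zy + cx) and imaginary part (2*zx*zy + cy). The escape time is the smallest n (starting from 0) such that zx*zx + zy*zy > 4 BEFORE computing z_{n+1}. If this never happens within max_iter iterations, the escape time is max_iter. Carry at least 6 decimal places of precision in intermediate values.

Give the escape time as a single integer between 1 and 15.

Answer: 5

Derivation:
z_0 = 0 + 0i, c = -0.4400 + -0.8270i
Iter 1: z = -0.4400 + -0.8270i, |z|^2 = 0.8775
Iter 2: z = -0.9303 + -0.0992i, |z|^2 = 0.8754
Iter 3: z = 0.4157 + -0.6423i, |z|^2 = 0.5854
Iter 4: z = -0.6798 + -1.3610i, |z|^2 = 2.3145
Iter 5: z = -1.8301 + 1.0235i, |z|^2 = 4.3970
Escaped at iteration 5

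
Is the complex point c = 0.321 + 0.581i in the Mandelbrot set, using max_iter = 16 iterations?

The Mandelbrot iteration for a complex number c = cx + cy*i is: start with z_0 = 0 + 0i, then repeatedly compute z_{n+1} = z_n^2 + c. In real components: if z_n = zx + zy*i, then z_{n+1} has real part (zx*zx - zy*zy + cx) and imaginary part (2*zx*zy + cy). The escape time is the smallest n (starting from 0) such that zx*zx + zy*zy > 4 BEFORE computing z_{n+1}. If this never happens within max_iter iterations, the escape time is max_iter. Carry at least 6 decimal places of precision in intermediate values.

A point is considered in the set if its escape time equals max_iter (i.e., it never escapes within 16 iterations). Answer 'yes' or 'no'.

z_0 = 0 + 0i, c = 0.3210 + 0.5810i
Iter 1: z = 0.3210 + 0.5810i, |z|^2 = 0.4406
Iter 2: z = 0.0865 + 0.9540i, |z|^2 = 0.9176
Iter 3: z = -0.5816 + 0.7460i, |z|^2 = 0.8948
Iter 4: z = 0.1028 + -0.2868i, |z|^2 = 0.0928
Iter 5: z = 0.2493 + 0.5220i, |z|^2 = 0.3347
Iter 6: z = 0.1106 + 0.8413i, |z|^2 = 0.7200
Iter 7: z = -0.3745 + 0.7671i, |z|^2 = 0.7288
Iter 8: z = -0.1272 + 0.0064i, |z|^2 = 0.0162
Iter 9: z = 0.3371 + 0.5794i, |z|^2 = 0.4493
Iter 10: z = 0.0990 + 0.9717i, |z|^2 = 0.9539
Iter 11: z = -0.6133 + 0.7734i, |z|^2 = 0.9743
Iter 12: z = 0.0991 + -0.3677i, |z|^2 = 0.1450
Iter 13: z = 0.1956 + 0.5081i, |z|^2 = 0.2965
Iter 14: z = 0.1011 + 0.7798i, |z|^2 = 0.6183
Iter 15: z = -0.2769 + 0.7387i, |z|^2 = 0.6223
Did not escape in 16 iterations → in set

Answer: yes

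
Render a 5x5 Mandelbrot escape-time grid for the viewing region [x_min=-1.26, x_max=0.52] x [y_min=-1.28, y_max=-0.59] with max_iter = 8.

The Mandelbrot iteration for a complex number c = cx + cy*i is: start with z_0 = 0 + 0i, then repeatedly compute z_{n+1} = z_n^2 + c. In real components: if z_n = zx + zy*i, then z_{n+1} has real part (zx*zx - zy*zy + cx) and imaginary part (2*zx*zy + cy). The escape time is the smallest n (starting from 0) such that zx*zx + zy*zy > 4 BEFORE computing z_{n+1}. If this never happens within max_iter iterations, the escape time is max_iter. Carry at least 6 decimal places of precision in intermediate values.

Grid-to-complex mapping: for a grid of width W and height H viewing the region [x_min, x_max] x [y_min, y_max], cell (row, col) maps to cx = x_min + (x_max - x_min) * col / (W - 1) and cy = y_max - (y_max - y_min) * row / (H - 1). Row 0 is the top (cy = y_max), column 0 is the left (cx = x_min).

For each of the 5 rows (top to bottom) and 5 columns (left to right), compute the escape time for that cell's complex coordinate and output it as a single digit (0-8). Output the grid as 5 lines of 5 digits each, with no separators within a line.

Answer: 35884
34773
33553
33442
23322

Derivation:
(row=0, col=0): c = -1.2600 + -0.5900i → escape time 3
(row=0, col=1): c = -0.8150 + -0.5900i → escape time 5
(row=0, col=2): c = -0.3700 + -0.5900i → escape time 8
(row=0, col=3): c = 0.0750 + -0.5900i → escape time 8
(row=0, col=4): c = 0.5200 + -0.5900i → escape time 4
(row=1, col=0): c = -1.2600 + -0.7625i → escape time 3
(row=1, col=1): c = -0.8150 + -0.7625i → escape time 4
(row=1, col=2): c = -0.3700 + -0.7625i → escape time 7
(row=1, col=3): c = 0.0750 + -0.7625i → escape time 7
(row=1, col=4): c = 0.5200 + -0.7625i → escape time 3
(row=2, col=0): c = -1.2600 + -0.9350i → escape time 3
(row=2, col=1): c = -0.8150 + -0.9350i → escape time 3
(row=2, col=2): c = -0.3700 + -0.9350i → escape time 5
(row=2, col=3): c = 0.0750 + -0.9350i → escape time 5
(row=2, col=4): c = 0.5200 + -0.9350i → escape time 3
(row=3, col=0): c = -1.2600 + -1.1075i → escape time 3
(row=3, col=1): c = -0.8150 + -1.1075i → escape time 3
(row=3, col=2): c = -0.3700 + -1.1075i → escape time 4
(row=3, col=3): c = 0.0750 + -1.1075i → escape time 4
(row=3, col=4): c = 0.5200 + -1.1075i → escape time 2
(row=4, col=0): c = -1.2600 + -1.2800i → escape time 2
(row=4, col=1): c = -0.8150 + -1.2800i → escape time 3
(row=4, col=2): c = -0.3700 + -1.2800i → escape time 3
(row=4, col=3): c = 0.0750 + -1.2800i → escape time 2
(row=4, col=4): c = 0.5200 + -1.2800i → escape time 2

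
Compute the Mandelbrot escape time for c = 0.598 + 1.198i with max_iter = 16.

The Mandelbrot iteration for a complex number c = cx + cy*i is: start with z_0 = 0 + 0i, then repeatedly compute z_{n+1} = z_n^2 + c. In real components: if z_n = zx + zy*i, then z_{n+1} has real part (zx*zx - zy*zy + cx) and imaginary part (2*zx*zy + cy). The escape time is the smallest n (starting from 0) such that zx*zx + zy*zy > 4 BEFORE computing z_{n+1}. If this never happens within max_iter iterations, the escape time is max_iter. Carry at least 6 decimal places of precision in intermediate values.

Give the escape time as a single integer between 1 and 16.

Answer: 2

Derivation:
z_0 = 0 + 0i, c = 0.5980 + 1.1980i
Iter 1: z = 0.5980 + 1.1980i, |z|^2 = 1.7928
Iter 2: z = -0.4796 + 2.6308i, |z|^2 = 7.1512
Escaped at iteration 2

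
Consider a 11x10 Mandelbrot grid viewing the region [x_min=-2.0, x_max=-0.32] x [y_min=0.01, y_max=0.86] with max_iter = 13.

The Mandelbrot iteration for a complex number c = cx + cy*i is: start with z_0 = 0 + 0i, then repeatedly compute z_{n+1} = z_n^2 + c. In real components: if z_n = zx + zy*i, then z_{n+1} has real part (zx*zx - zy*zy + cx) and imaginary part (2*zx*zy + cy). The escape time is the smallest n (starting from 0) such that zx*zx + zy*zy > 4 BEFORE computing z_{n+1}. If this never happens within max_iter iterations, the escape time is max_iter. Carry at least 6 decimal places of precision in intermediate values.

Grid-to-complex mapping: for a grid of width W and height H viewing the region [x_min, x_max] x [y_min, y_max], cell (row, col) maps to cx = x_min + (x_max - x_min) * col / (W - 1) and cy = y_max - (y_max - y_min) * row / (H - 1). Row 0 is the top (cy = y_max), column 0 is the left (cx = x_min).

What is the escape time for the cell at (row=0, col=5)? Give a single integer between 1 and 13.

Answer: 3

Derivation:
z_0 = 0 + 0i, c = -1.1600 + 0.8600i
Iter 1: z = -1.1600 + 0.8600i, |z|^2 = 2.0852
Iter 2: z = -0.5540 + -1.1352i, |z|^2 = 1.5956
Iter 3: z = -2.1418 + 2.1178i, |z|^2 = 9.0722
Escaped at iteration 3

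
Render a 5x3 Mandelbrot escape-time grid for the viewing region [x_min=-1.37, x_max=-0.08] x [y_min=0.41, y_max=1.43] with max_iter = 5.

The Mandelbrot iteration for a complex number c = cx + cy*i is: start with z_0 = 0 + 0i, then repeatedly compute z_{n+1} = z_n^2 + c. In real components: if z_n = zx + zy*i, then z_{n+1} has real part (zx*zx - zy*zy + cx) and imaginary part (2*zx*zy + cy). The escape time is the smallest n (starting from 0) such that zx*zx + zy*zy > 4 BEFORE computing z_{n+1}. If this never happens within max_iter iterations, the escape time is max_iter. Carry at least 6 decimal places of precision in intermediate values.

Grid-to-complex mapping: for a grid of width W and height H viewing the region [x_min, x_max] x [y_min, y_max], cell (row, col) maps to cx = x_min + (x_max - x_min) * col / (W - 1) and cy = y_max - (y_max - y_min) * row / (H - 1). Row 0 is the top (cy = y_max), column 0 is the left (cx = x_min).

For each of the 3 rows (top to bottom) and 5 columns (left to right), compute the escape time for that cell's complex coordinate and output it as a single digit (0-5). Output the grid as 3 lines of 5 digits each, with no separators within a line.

Answer: 22222
33455
55555

Derivation:
(row=0, col=0): c = -1.3700 + 1.4300i → escape time 2
(row=0, col=1): c = -1.0475 + 1.4300i → escape time 2
(row=0, col=2): c = -0.7250 + 1.4300i → escape time 2
(row=0, col=3): c = -0.4025 + 1.4300i → escape time 2
(row=0, col=4): c = -0.0800 + 1.4300i → escape time 2
(row=1, col=0): c = -1.3700 + 0.9200i → escape time 3
(row=1, col=1): c = -1.0475 + 0.9200i → escape time 3
(row=1, col=2): c = -0.7250 + 0.9200i → escape time 4
(row=1, col=3): c = -0.4025 + 0.9200i → escape time 5
(row=1, col=4): c = -0.0800 + 0.9200i → escape time 5
(row=2, col=0): c = -1.3700 + 0.4100i → escape time 5
(row=2, col=1): c = -1.0475 + 0.4100i → escape time 5
(row=2, col=2): c = -0.7250 + 0.4100i → escape time 5
(row=2, col=3): c = -0.4025 + 0.4100i → escape time 5
(row=2, col=4): c = -0.0800 + 0.4100i → escape time 5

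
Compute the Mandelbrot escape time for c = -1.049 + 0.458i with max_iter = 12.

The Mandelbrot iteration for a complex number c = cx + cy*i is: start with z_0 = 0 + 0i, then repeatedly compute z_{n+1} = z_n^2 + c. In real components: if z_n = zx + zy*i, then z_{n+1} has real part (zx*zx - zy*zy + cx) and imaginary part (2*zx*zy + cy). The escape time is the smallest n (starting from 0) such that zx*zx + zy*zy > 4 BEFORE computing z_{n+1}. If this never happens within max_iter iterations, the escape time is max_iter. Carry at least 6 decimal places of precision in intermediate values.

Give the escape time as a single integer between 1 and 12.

Answer: 5

Derivation:
z_0 = 0 + 0i, c = -1.0490 + 0.4580i
Iter 1: z = -1.0490 + 0.4580i, |z|^2 = 1.3102
Iter 2: z = -0.1584 + -0.5029i, |z|^2 = 0.2780
Iter 3: z = -1.2768 + 0.6173i, |z|^2 = 2.0113
Iter 4: z = 0.2002 + -1.1183i, |z|^2 = 1.2907
Iter 5: z = -2.2595 + 0.0102i, |z|^2 = 5.1054
Escaped at iteration 5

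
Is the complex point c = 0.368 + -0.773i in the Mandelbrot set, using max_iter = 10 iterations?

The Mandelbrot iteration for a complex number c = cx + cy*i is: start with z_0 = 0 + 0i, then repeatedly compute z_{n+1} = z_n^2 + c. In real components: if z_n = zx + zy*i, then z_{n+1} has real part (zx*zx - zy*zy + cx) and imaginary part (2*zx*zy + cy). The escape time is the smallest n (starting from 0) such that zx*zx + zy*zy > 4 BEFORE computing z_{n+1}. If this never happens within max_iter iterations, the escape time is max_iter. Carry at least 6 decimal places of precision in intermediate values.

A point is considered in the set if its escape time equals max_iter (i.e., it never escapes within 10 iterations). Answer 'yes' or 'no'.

Answer: no

Derivation:
z_0 = 0 + 0i, c = 0.3680 + -0.7730i
Iter 1: z = 0.3680 + -0.7730i, |z|^2 = 0.7330
Iter 2: z = -0.0941 + -1.3419i, |z|^2 = 1.8096
Iter 3: z = -1.4239 + -0.5204i, |z|^2 = 2.2984
Iter 4: z = 2.1247 + 0.7091i, |z|^2 = 5.0171
Escaped at iteration 4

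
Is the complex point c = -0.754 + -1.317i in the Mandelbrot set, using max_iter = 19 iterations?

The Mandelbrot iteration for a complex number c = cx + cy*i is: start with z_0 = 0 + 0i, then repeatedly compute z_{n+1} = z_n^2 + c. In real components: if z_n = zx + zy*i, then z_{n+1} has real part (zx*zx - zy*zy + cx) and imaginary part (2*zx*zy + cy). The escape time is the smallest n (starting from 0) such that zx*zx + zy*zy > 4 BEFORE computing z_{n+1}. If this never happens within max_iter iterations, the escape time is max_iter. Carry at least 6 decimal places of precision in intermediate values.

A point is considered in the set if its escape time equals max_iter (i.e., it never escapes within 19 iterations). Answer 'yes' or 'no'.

z_0 = 0 + 0i, c = -0.7540 + -1.3170i
Iter 1: z = -0.7540 + -1.3170i, |z|^2 = 2.3030
Iter 2: z = -1.9200 + 0.6690i, |z|^2 = 4.1339
Escaped at iteration 2

Answer: no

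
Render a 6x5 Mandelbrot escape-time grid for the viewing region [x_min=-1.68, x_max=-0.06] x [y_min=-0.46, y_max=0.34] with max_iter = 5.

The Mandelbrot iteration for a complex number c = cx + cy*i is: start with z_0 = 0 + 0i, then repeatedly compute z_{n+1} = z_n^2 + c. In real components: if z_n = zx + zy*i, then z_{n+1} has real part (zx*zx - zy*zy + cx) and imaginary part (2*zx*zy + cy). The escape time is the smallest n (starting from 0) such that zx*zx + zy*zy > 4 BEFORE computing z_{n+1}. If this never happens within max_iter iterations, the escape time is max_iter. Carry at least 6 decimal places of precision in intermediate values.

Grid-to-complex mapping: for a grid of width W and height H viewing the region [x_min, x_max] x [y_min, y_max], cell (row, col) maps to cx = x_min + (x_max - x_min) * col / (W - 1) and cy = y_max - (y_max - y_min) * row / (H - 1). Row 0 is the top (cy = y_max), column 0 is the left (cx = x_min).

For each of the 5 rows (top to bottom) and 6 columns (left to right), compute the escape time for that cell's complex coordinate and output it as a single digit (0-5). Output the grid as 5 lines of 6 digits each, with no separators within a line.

Answer: 455555
555555
555555
455555
345555

Derivation:
(row=0, col=0): c = -1.6800 + 0.3400i → escape time 4
(row=0, col=1): c = -1.3560 + 0.3400i → escape time 5
(row=0, col=2): c = -1.0320 + 0.3400i → escape time 5
(row=0, col=3): c = -0.7080 + 0.3400i → escape time 5
(row=0, col=4): c = -0.3840 + 0.3400i → escape time 5
(row=0, col=5): c = -0.0600 + 0.3400i → escape time 5
(row=1, col=0): c = -1.6800 + 0.1400i → escape time 5
(row=1, col=1): c = -1.3560 + 0.1400i → escape time 5
(row=1, col=2): c = -1.0320 + 0.1400i → escape time 5
(row=1, col=3): c = -0.7080 + 0.1400i → escape time 5
(row=1, col=4): c = -0.3840 + 0.1400i → escape time 5
(row=1, col=5): c = -0.0600 + 0.1400i → escape time 5
(row=2, col=0): c = -1.6800 + -0.0600i → escape time 5
(row=2, col=1): c = -1.3560 + -0.0600i → escape time 5
(row=2, col=2): c = -1.0320 + -0.0600i → escape time 5
(row=2, col=3): c = -0.7080 + -0.0600i → escape time 5
(row=2, col=4): c = -0.3840 + -0.0600i → escape time 5
(row=2, col=5): c = -0.0600 + -0.0600i → escape time 5
(row=3, col=0): c = -1.6800 + -0.2600i → escape time 4
(row=3, col=1): c = -1.3560 + -0.2600i → escape time 5
(row=3, col=2): c = -1.0320 + -0.2600i → escape time 5
(row=3, col=3): c = -0.7080 + -0.2600i → escape time 5
(row=3, col=4): c = -0.3840 + -0.2600i → escape time 5
(row=3, col=5): c = -0.0600 + -0.2600i → escape time 5
(row=4, col=0): c = -1.6800 + -0.4600i → escape time 3
(row=4, col=1): c = -1.3560 + -0.4600i → escape time 4
(row=4, col=2): c = -1.0320 + -0.4600i → escape time 5
(row=4, col=3): c = -0.7080 + -0.4600i → escape time 5
(row=4, col=4): c = -0.3840 + -0.4600i → escape time 5
(row=4, col=5): c = -0.0600 + -0.4600i → escape time 5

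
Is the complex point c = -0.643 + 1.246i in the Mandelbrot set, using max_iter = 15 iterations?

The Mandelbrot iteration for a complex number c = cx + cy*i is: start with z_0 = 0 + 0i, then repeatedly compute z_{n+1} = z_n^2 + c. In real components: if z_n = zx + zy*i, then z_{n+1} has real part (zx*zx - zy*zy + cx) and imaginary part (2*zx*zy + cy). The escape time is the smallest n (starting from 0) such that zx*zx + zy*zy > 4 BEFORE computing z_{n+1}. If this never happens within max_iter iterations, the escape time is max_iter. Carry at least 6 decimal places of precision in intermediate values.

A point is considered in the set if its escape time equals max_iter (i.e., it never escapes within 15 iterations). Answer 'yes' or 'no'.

z_0 = 0 + 0i, c = -0.6430 + 1.2460i
Iter 1: z = -0.6430 + 1.2460i, |z|^2 = 1.9660
Iter 2: z = -1.7821 + -0.3564i, |z|^2 = 3.3028
Iter 3: z = 2.4058 + 2.5161i, |z|^2 = 12.1185
Escaped at iteration 3

Answer: no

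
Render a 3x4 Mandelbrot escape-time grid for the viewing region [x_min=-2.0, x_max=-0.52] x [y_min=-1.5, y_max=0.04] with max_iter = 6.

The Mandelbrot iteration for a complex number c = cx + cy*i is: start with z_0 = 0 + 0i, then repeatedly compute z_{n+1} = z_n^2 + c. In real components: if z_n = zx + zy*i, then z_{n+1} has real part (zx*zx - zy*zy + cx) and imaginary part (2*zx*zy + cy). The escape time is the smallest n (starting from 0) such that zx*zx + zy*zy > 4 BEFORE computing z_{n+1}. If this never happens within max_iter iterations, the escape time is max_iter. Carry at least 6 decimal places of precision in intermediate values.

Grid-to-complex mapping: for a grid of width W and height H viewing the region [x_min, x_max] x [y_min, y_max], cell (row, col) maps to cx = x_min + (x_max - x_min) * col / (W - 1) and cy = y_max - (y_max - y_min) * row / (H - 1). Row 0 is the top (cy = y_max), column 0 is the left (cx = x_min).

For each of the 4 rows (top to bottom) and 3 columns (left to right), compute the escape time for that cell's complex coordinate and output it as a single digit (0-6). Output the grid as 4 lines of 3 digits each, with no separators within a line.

(row=0, col=0): c = -2.0000 + 0.0400i → escape time 1
(row=0, col=1): c = -1.2600 + 0.0400i → escape time 6
(row=0, col=2): c = -0.5200 + 0.0400i → escape time 6
(row=1, col=0): c = -2.0000 + -0.4733i → escape time 1
(row=1, col=1): c = -1.2600 + -0.4733i → escape time 5
(row=1, col=2): c = -0.5200 + -0.4733i → escape time 6
(row=2, col=0): c = -2.0000 + -0.9867i → escape time 1
(row=2, col=1): c = -1.2600 + -0.9867i → escape time 3
(row=2, col=2): c = -0.5200 + -0.9867i → escape time 4
(row=3, col=0): c = -2.0000 + -1.5000i → escape time 1
(row=3, col=1): c = -1.2600 + -1.5000i → escape time 2
(row=3, col=2): c = -0.5200 + -1.5000i → escape time 2

Answer: 166
156
134
122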